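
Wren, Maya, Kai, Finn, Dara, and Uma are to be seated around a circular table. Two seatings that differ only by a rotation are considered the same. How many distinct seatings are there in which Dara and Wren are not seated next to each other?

All circular seatings of 6 people number (5)! = 120.
Those with Dara next to Wren: fuse the pair into one unit and seat 5 units around a circle — 2·(4)! = 48.
Subtracting, 120 − 48 = 72.

72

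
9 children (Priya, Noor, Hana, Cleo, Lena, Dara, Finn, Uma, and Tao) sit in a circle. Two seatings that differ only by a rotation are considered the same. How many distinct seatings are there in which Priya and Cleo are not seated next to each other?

30240

All circular seatings of 9 people number (8)! = 40320.
Seatings with Priya beside Cleo: treat them as a block with 2 internal orders, giving 2 × (7)! = 10080.
Subtracting, 40320 − 10080 = 30240.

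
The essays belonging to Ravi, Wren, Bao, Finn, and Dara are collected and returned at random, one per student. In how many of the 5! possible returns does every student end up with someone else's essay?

44

This is the derangement count D_5: permutations of 5 items with no fixed point.
By inclusion–exclusion this is Σ_{j=0}^{5} (−1)^j C(5,j)·(5−j)!.
Computing: 120 − 120 + 60 − 20 + 5 − 1 = 44.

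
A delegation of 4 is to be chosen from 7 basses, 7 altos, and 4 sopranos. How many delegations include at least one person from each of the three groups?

Total 4-person selections from all 18: C(18,4) = 3060.
Selections missing a whole group: no basses → C(11,4) = 330; no altos → C(11,4) = 330; no sopranos → C(14,4) = 1001.
Add back selections omitting two groups (i.e. drawn from a single group): C(7,4) + C(7,4) + C(4,4) = 71.
By inclusion–exclusion: 3060 − 1661 + 71 = 1470.

1470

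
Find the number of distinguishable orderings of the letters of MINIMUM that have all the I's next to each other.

120

Treat the 2 copies of I as a single block. The multiset to arrange is then {II, M, M, M, N, U}, 6 items in all.
That gives (6)!/(3!) = 120 arrangements.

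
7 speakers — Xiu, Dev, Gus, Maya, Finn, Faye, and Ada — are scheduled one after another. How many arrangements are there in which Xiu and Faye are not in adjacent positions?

Of the 7! = 5040 arrangements, those with Xiu and Faye adjacent number 2 × 6! = 1440 (treat the pair as a block with 2 internal orders).
So 5040 − 1440 = 3600 arrangements keep them apart.

3600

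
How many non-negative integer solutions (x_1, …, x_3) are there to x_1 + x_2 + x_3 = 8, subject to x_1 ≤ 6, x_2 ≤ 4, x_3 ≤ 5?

Without the upper bounds there are C(10,2) = 45 ways to split 8 among 3 variables.
Subtract solutions that violate a single cap (substitute x_i' = x_i − (cap_i+1)): x_1 ≥ 7 gives C(3,2) = 3; x_2 ≥ 5 gives C(5,2) = 10; x_3 ≥ 6 gives C(4,2) = 6. Together 19.
No two caps can be exceeded simultaneously, so the pair terms are all 0.
By inclusion–exclusion the count is 45 − 19 + 0 = 26.

26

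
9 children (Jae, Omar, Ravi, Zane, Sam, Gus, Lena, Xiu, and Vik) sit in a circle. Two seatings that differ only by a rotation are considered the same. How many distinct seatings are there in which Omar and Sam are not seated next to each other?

Without the restriction there are (8)! = 40320 seatings.
Seatings with Omar beside Sam: treat them as a block with 2 internal orders, giving 2 × (7)! = 10080.
Subtracting, 40320 − 10080 = 30240.

30240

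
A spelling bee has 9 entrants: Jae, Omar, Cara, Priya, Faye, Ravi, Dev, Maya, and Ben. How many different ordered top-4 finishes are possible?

There are 9 choices for 1st place, 8 for 2nd, and so on down to 6 for position 4.
That gives 9 × 8 × 7 × 6 = 3024.

3024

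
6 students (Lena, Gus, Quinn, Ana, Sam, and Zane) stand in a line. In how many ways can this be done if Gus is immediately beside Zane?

240

Place the 4 others and the Gus-Zane pair as 5 objects in a line; the pair has 2 internal arrangements.
That gives 2 × 5! = 2 × 120 = 240.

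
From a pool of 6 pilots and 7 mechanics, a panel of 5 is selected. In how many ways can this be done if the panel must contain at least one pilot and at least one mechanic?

With no constraint there are C(13,5) = 1287 possible selections.
Subtract selections that omit an entire group: no pilots → C(7,5) = 21; no mechanics → C(6,5) = 6.
Both groups omitted at once is impossible, so 1287 − 27 = 1260.

1260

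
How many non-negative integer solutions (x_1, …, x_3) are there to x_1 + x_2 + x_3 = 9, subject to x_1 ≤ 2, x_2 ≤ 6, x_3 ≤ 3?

6

Without the upper bounds there are C(11,2) = 55 ways to split 9 among 3 variables.
Subtract solutions that violate a single cap (substitute x_i' = x_i − (cap_i+1)): x_1 ≥ 3 gives C(8,2) = 28; x_2 ≥ 7 gives C(4,2) = 6; x_3 ≥ 4 gives C(7,2) = 21. Together 55.
Add back pairs where two caps are both exceeded: 0 + 6 + 0 = 6.
By inclusion–exclusion the count is 55 − 55 + 6 = 6.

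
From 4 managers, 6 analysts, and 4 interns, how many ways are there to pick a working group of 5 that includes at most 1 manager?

Split by how many managers are chosen (0 through 1).
Sum: C(4,0)·C(10,5) + C(4,1)·C(10,4) = 252 + 840 = 1092.

1092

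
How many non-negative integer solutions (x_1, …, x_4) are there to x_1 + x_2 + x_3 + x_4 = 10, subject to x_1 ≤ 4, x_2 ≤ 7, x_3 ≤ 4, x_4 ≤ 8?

Ignoring the caps, the number of non-negative solutions to x_1+…+x_4 = 10 is C(13,3) = 286.
Subtract solutions that violate a single cap (substitute x_i' = x_i − (cap_i+1)): x_1 ≥ 5 gives C(8,3) = 56; x_2 ≥ 8 gives C(5,3) = 10; x_3 ≥ 5 gives C(8,3) = 56; x_4 ≥ 9 gives C(4,3) = 4. Together 126.
Add back pairs where two caps are both exceeded: 0 + 1 + 0 + 0 + 0 + 0 = 1.
By inclusion–exclusion the count is 286 − 126 + 1 = 161.

161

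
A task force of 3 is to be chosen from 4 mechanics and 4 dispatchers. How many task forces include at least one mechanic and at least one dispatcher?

48

Total 3-person selections from all 8: C(8,3) = 56.
Subtract selections that omit an entire group: no mechanics → C(4,3) = 4; no dispatchers → C(4,3) = 4.
Both groups omitted at once is impossible, so 56 − 8 = 48.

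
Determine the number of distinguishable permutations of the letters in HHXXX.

10

HHXXX has 5 letters with H appearing twice and X appearing 3 times.
The number of distinct arrangements is 5!/(3!·2!) = 120/12 = 10.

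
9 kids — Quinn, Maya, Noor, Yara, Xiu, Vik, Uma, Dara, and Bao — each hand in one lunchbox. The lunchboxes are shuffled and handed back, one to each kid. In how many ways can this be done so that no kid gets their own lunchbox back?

133496

Count assignments avoiding every fixed point. For any j of the 9 kids fixed to their own lunchbox, the other 9−j can be arranged in (9−j)! ways.
By inclusion–exclusion this is Σ_{j=0}^{9} (−1)^j C(9,j)·(9−j)!.
Computing: 362880 − 362880 + 181440 − 60480 + 15120 − 3024 + 504 − 72 + 9 − 1 = 133496.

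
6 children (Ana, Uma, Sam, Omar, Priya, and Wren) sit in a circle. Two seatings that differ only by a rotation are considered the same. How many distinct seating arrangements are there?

Fix one person's seat to break rotational symmetry; the remaining 5 people can be arranged in (5)! = 120 ways.

120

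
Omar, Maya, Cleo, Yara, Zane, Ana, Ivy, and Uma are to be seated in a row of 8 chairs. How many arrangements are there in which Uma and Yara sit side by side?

10080

Treat {Uma, Yara} as a single unit. There are 7 units to order, and the pair itself can be ordered 2 ways.
So the count is 2·(7)! = 10080.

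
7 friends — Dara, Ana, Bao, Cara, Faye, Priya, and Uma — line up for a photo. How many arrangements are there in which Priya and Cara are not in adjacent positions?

3600

Of the 7! = 5040 arrangements, those with Priya and Cara adjacent number 2 × 6! = 1440 (treat the pair as a block with 2 internal orders).
Complementary counting: 5040 − 1440 = 3600.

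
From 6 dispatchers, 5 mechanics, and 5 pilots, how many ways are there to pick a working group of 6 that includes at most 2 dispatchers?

Split by how many dispatchers are chosen (0 through 2).
Sum: C(6,0)·C(10,6) + C(6,1)·C(10,5) + C(6,2)·C(10,4) = 210 + 1512 + 3150 = 4872.

4872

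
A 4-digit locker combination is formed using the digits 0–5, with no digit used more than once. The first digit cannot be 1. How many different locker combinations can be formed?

300

The first digit has 6−1 = 5 choices (anything except 1).
The remaining 3 digits are filled from the other 5 symbols without repetition: 5 × 4 × 3 = 60.
Total: 5 × 60 = 300.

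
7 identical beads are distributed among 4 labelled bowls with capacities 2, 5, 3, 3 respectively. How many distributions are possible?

43

By stars and bars, unrestricted non-negative solutions to x_1+…+x_4 = 7 number C(7+3,3) = 120.
Subtract solutions that violate a single cap (substitute x_i' = x_i − (cap_i+1)): x_1 ≥ 3 gives C(7,3) = 35; x_2 ≥ 6 gives C(4,3) = 4; x_3 ≥ 4 gives C(6,3) = 20; x_4 ≥ 4 gives C(6,3) = 20. Together 79.
Add back pairs where two caps are both exceeded: 0 + 1 + 1 + 0 + 0 + 0 = 2.
By inclusion–exclusion the count is 120 − 79 + 2 = 43.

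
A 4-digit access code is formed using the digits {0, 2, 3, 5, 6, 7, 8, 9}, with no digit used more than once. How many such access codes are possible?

1680

Choose and order 4 of the 8 symbols: the first digit has 8 options, the next 7, then 6, 5.
8 × 7 × 6 × 5 = 1680.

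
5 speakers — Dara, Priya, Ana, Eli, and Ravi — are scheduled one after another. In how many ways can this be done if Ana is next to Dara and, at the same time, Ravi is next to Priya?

24

Treat {Ana,Dara} as one block (2 orders) and {Ravi,Priya} as another (2 orders).
That leaves 3 units to arrange: 2 × 2 × 3! = 4 × 6 = 24.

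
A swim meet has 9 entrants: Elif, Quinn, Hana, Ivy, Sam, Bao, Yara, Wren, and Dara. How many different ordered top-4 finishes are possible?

This is an ordered selection of 4 from 9: P(9,4).
That gives 9 × 8 × 7 × 6 = 3024.

3024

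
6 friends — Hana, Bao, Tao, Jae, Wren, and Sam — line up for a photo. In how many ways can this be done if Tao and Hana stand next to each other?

240

Place the 4 others and the Tao-Hana pair as 5 objects in a line; the pair has 2 internal arrangements.
So the count is 2·(5)! = 240.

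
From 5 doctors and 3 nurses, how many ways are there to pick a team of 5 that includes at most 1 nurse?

16

Split by how many nurses are chosen (0 through 1).
Sum: C(3,0)·C(5,5) + C(3,1)·C(5,4) = 1 + 15 = 16.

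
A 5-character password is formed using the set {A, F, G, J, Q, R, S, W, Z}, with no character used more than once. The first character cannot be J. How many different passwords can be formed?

13440

The first character has 9−1 = 8 choices (anything except J).
The remaining 4 characters are filled from the other 8 symbols without repetition: 8 × 7 × 6 × 5 = 1680.
Total: 8 × 1680 = 13440.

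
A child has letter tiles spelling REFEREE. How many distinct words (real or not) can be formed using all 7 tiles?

Letter multiplicities in REFEREE: E×4, F×1, R×2.
The number of distinct arrangements is 7!/(4!·2!) = 5040/48 = 105.

105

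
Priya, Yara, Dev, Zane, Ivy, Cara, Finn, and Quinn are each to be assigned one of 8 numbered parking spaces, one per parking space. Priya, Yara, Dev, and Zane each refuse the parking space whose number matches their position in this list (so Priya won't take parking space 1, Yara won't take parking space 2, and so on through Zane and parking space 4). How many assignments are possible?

Let Aᵢ (for 1 ≤ i ≤ 4) be the placements that put person i in their forbidden parking space. Any j of these fix j positions, leaving (8−j)! ways to fill the rest, and there are C(4,j) ways to pick which j.
By inclusion–exclusion, the number of valid placements is Σ_{j=0}^{4} (−1)^j C(4,j)·(8−j)!.
Computing: 40320 − 20160 + 4320 − 480 + 24 = 24024.

24024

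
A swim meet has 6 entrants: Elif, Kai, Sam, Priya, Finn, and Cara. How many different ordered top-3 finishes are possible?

120

There are 6 choices for 1st place, 5 for 2nd, and 4 for 3rd.
That gives 6 × 5 × 4 = 120.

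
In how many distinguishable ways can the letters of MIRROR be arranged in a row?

The 6 letters of MIRROR have repeats: R appearing 3 times.
The number of distinct arrangements is 6!/(3!) = 720/6 = 120.

120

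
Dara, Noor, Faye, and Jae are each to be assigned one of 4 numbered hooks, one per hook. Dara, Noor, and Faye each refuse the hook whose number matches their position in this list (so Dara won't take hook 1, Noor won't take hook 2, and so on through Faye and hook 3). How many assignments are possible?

Let Aᵢ (for i ∈ {1, 2, 3}) be the placements that put person i in their forbidden hook. Any j of these fix j positions, leaving (4−j)! ways to fill the rest, and there are C(3,j) ways to pick which j.
By inclusion–exclusion, the number of valid placements is Σ_{j=0}^{3} (−1)^j C(3,j)·(4−j)!.
Computing: 24 − 18 + 6 − 1 = 11.

11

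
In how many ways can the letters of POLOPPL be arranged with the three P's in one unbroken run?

Treat the 3 copies of P as a single block. The multiset to arrange is then {PPP, L, L, O, O}, 5 items in all.
That gives (5)!/(2!·2!) = 30 arrangements.

30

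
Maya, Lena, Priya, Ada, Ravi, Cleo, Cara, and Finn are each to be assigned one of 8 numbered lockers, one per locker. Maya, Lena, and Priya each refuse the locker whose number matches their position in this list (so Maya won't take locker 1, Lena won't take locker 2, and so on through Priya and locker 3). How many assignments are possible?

27240

Let Aᵢ (for i ∈ {1, 2, 3}) be the placements that put person i in their forbidden locker. Any j of these fix j positions, leaving (8−j)! ways to fill the rest, and there are C(3,j) ways to pick which j.
By inclusion–exclusion, the number of valid placements is Σ_{j=0}^{3} (−1)^j C(3,j)·(8−j)!.
Computing: 40320 − 15120 + 2160 − 120 = 27240.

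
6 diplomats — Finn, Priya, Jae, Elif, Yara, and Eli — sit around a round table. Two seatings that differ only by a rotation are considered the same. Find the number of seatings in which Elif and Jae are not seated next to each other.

72

All circular seatings of 6 people number (5)! = 120.
Those with Elif next to Jae: fuse the pair into one unit and seat 5 units around a circle — 2·(4)! = 48.
Subtracting, 120 − 48 = 72.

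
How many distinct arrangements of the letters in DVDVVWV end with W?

15

Fix W in the last position and arrange the remaining 6 letters.
Those 6 letters have D appearing twice and V appearing 4 times, giving (6)!/(4!·2!) = 15.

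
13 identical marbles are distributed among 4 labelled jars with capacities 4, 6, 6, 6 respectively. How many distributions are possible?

Without the upper bounds there are C(16,3) = 560 ways to split 13 among 4 jars.
Subtract solutions that violate a single cap (substitute x_i' = x_i − (cap_i+1)): x_1 ≥ 5 gives C(11,3) = 165; x_2 ≥ 7 gives C(9,3) = 84; x_3 ≥ 7 gives C(9,3) = 84; x_4 ≥ 7 gives C(9,3) = 84. Together 417.
Add back pairs where two caps are both exceeded: 4 + 4 + 4 + 0 + 0 + 0 = 12.
By inclusion–exclusion the count is 560 − 417 + 12 = 155.

155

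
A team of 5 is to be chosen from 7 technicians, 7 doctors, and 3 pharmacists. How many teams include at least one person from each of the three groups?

3724

Total 5-person selections from all 17: C(17,5) = 6188.
Selections missing a whole group: no technicians → C(10,5) = 252; no doctors → C(10,5) = 252; no pharmacists → C(14,5) = 2002.
Add back selections omitting two groups (i.e. drawn from a single group): C(7,5) + C(7,5) + C(3,5) = 42.
By inclusion–exclusion: 6188 − 2506 + 42 = 3724.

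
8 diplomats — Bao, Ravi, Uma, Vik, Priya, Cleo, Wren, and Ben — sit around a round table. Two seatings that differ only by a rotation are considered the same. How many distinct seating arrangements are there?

5040

Around a circle, 8 distinct people have 8!/8 = (7)! = 5040 rotationally distinct seatings.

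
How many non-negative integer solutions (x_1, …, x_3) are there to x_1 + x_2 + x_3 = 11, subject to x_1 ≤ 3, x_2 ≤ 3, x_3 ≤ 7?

6

Without the upper bounds there are C(13,2) = 78 ways to split 11 among 3 variables.
Subtract solutions that violate a single cap (substitute x_i' = x_i − (cap_i+1)): x_1 ≥ 4 gives C(9,2) = 36; x_2 ≥ 4 gives C(9,2) = 36; x_3 ≥ 8 gives C(5,2) = 10. Together 82.
Add back pairs where two caps are both exceeded: 10 + 0 + 0 = 10.
By inclusion–exclusion the count is 78 − 82 + 10 = 6.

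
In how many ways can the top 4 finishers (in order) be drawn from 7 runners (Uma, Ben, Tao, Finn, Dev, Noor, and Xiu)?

There are 7 choices for 1st place, 6 for 2nd, and so on down to 4 for position 4.
That gives 7 × 6 × 5 × 4 = 840.

840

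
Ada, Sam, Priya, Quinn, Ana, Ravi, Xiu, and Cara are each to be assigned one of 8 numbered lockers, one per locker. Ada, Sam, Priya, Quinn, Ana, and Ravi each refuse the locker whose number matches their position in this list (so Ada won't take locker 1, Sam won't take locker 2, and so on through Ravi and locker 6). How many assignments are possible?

Let Aᵢ (for 1 ≤ i ≤ 6) be the placements that put person i in their forbidden locker. Any j of these fix j positions, leaving (8−j)! ways to fill the rest, and there are C(6,j) ways to pick which j.
By inclusion–exclusion, the number of valid placements is Σ_{j=0}^{6} (−1)^j C(6,j)·(8−j)!.
Computing: 40320 − 30240 + 10800 − 2400 + 360 − 36 + 2 = 18806.

18806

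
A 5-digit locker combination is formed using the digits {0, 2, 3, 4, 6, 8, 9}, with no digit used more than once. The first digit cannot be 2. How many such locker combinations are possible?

2160

The first digit has 7−1 = 6 choices (anything except 2).
The remaining 4 digits are filled from the other 6 symbols without repetition: 6 × 5 × 4 × 3 = 360.
Total: 6 × 360 = 2160.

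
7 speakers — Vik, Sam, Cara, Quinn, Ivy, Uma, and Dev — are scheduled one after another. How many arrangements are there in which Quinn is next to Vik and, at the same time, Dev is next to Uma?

Treat {Quinn,Vik} as one block (2 orders) and {Dev,Uma} as another (2 orders).
That leaves 5 units to arrange: 2 × 2 × 5! = 4 × 120 = 480.

480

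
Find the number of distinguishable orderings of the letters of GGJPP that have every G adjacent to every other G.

Treat the 2 copies of G as a single block. The multiset to arrange is then {GG, J, P, P}, 4 items in all.
That gives (4)!/(2!) = 12 arrangements.

12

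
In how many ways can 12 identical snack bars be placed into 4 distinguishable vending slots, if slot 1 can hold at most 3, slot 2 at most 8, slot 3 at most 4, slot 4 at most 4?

80

By stars and bars, unrestricted non-negative solutions to x_1+…+x_4 = 12 number C(12+3,3) = 455.
Subtract solutions that violate a single cap (substitute x_i' = x_i − (cap_i+1)): x_1 ≥ 4 gives C(11,3) = 165; x_2 ≥ 9 gives C(6,3) = 20; x_3 ≥ 5 gives C(10,3) = 120; x_4 ≥ 5 gives C(10,3) = 120. Together 425.
Add back pairs where two caps are both exceeded: 0 + 20 + 20 + 0 + 0 + 10 = 50.
By inclusion–exclusion the count is 455 − 425 + 50 = 80.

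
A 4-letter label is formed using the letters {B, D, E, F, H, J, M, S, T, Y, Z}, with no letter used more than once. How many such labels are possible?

7920

Choose and order 4 of the 11 symbols: the first letter has 11 options, the next 10, then 9, 8.
That product is 11 × 10 × 9 × 8 = 7920.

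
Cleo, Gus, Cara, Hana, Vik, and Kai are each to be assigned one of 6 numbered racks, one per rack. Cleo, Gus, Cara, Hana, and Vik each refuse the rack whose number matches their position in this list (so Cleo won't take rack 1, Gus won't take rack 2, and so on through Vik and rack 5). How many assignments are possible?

309

Let Aᵢ (for 1 ≤ i ≤ 5) be the placements that put person i in their forbidden rack. Any j of these fix j positions, leaving (6−j)! ways to fill the rest, and there are C(5,j) ways to pick which j.
By inclusion–exclusion, the number of valid placements is Σ_{j=0}^{5} (−1)^j C(5,j)·(6−j)!.
Computing: 720 − 600 + 240 − 60 + 10 − 1 = 309.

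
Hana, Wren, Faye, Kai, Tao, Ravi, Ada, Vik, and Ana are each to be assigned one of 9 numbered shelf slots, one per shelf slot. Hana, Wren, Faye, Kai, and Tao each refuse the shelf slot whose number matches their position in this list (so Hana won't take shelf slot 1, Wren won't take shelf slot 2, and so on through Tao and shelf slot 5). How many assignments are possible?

Let Aᵢ (for 1 ≤ i ≤ 5) be the placements that put person i in their forbidden shelf slot. Any j of these fix j positions, leaving (9−j)! ways to fill the rest, and there are C(5,j) ways to pick which j.
By inclusion–exclusion, the number of valid placements is Σ_{j=0}^{5} (−1)^j C(5,j)·(9−j)!.
Computing: 362880 − 201600 + 50400 − 7200 + 600 − 24 = 205056.

205056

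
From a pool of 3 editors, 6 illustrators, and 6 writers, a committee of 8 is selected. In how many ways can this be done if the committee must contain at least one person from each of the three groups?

5922

With no constraint there are C(15,8) = 6435 possible selections.
Subtract selections that omit an entire group: no editors → C(12,8) = 495; no illustrators → C(9,8) = 9; no writers → C(9,8) = 9.
Add back selections omitting two groups (i.e. drawn from a single group): C(3,8) + C(6,8) + C(6,8) = 0.
By inclusion–exclusion: 6435 − 513 + 0 = 5922.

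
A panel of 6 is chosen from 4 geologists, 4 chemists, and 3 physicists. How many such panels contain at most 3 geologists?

441

Split by how many geologists are chosen (0 through 3).
Sum: C(4,0)·C(7,6) + C(4,1)·C(7,5) + C(4,2)·C(7,4) + C(4,3)·C(7,3) = 7 + 84 + 210 + 140 = 441.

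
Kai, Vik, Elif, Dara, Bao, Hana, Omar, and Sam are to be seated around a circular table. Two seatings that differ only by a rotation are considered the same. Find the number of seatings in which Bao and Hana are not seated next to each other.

All circular seatings of 8 people number (7)! = 5040.
Those with Bao next to Hana: fuse the pair into one unit and seat 7 units around a circle — 2·(6)! = 1440.
Subtracting, 5040 − 1440 = 3600.

3600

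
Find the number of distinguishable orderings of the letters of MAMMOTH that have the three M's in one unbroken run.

Treat the 3 copies of M as a single block. The multiset to arrange is then {MMM, A, H, O, T}, 5 items in all.
All 5 items are distinct, so there are (5)! = 120 arrangements.

120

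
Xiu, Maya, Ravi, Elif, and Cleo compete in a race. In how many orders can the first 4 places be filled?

120

There are 5 choices for 1st place, 4 for 2nd, and so on down to 2 for position 4.
That gives 5 × 4 × 3 × 2 = 120.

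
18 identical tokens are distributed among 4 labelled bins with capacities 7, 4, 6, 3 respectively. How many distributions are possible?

Ignoring the caps, the number of non-negative solutions to x_1+…+x_4 = 18 is C(21,3) = 1330.
Subtract solutions that violate a single cap (substitute x_i' = x_i − (cap_i+1)): x_1 ≥ 8 gives C(13,3) = 286; x_2 ≥ 5 gives C(16,3) = 560; x_3 ≥ 7 gives C(14,3) = 364; x_4 ≥ 4 gives C(17,3) = 680. Together 1890.
Add back pairs where two caps are both exceeded: 56 + 20 + 84 + 84 + 220 + 120 = 584.
Subtract triples: 0 + 4 + 0 + 10 = 14.
By inclusion–exclusion the count is 1330 − 1890 + 584 − 14 = 10.

10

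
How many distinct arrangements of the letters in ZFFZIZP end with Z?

180

With the last slot taken by Z, it remains to arrange the other 6 letters (FFZIZP).
Those 6 letters have F appearing twice and Z appearing twice, giving (6)!/(2!·2!) = 180.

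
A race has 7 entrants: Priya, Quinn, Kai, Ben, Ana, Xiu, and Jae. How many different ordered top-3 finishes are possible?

210

This is an ordered selection of 3 from 7: P(7,3).
That gives 7 × 6 × 5 = 210.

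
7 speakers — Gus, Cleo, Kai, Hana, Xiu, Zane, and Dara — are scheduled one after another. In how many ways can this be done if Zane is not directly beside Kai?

3600

There are 7! = 5040 arrangements in all. If Zane and Kai are adjacent, merging them into one block gives 2·(6)! = 1440 arrangements.
So 5040 − 1440 = 3600 arrangements keep them apart.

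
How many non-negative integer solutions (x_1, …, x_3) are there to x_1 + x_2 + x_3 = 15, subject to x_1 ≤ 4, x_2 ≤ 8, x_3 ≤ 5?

6

By stars and bars, unrestricted non-negative solutions to x_1+…+x_3 = 15 number C(15+2,2) = 136.
Subtract solutions that violate a single cap (substitute x_i' = x_i − (cap_i+1)): x_1 ≥ 5 gives C(12,2) = 66; x_2 ≥ 9 gives C(8,2) = 28; x_3 ≥ 6 gives C(11,2) = 55. Together 149.
Add back pairs where two caps are both exceeded: 3 + 15 + 1 = 19.
By inclusion–exclusion the count is 136 − 149 + 19 = 6.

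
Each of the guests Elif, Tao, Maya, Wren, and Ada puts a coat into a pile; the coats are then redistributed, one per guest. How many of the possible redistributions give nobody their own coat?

44

Let Aᵢ be the assignments in which guest i gets their own coat. We want the size of the complement of A₁∪…∪A_5.
By inclusion–exclusion this is Σ_{j=0}^{5} (−1)^j C(5,j)·(5−j)!.
Computing: 120 − 120 + 60 − 20 + 5 − 1 = 44.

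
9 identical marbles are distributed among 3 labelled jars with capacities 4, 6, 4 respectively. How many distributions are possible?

19

By stars and bars, unrestricted non-negative solutions to x_1+…+x_3 = 9 number C(9+2,2) = 55.
Subtract solutions that violate a single cap (substitute x_i' = x_i − (cap_i+1)): x_1 ≥ 5 gives C(6,2) = 15; x_2 ≥ 7 gives C(4,2) = 6; x_3 ≥ 5 gives C(6,2) = 15. Together 36.
No two caps can be exceeded simultaneously, so the pair terms are all 0.
By inclusion–exclusion the count is 55 − 36 + 0 = 19.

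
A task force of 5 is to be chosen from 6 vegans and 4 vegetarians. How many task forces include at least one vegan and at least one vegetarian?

Unrestricted: C(10,5) = 252 ways to pick any 5 of the 10.
Selections missing a whole group: no vegans → C(4,5) = 0; no vegetarians → C(6,5) = 6.
Both groups omitted at once is impossible, so 252 − 6 = 246.

246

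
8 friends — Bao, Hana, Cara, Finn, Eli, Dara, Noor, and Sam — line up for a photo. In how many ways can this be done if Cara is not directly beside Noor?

30240

There are 8! = 40320 arrangements in all. If Cara and Noor are adjacent, merging them into one block gives 2·(7)! = 10080 arrangements.
Complementary counting: 40320 − 10080 = 30240.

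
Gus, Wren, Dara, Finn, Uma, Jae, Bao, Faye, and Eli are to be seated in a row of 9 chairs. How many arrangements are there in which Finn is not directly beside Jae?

Of the 9! = 362880 arrangements, those with Finn and Jae adjacent number 2 × 8! = 80640 (treat the pair as a block with 2 internal orders).
Complementary counting: 362880 − 80640 = 282240.

282240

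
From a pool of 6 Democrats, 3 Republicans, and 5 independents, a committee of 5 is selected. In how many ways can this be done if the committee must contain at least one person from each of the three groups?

With no constraint there are C(14,5) = 2002 possible selections.
Selections missing a whole group: no Democrats → C(8,5) = 56; no Republicans → C(11,5) = 462; no independents → C(9,5) = 126.
Add back selections omitting two groups (i.e. drawn from a single group): C(6,5) + C(3,5) + C(5,5) = 7.
By inclusion–exclusion: 2002 − 644 + 7 = 1365.

1365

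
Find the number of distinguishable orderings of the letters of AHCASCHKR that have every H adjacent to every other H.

Treat the 2 copies of H as a single block. The multiset to arrange is then {HH, A, A, C, C, K, R, S}, 8 items in all.
That gives (8)!/(2!·2!) = 10080 arrangements.

10080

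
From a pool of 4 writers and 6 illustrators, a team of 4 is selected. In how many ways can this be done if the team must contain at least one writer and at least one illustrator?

194

Total 4-person selections from all 10: C(10,4) = 210.
Subtract selections that omit an entire group: no writers → C(6,4) = 15; no illustrators → C(4,4) = 1.
Both groups omitted at once is impossible, so 210 − 16 = 194.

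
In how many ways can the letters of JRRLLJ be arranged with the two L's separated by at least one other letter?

There are 6!/(2!·2!·2!) = 90 arrangements of JRRLLJ in total.
Arrangements with the L's together: treat LL as one letter, giving (5)!/(2!·2!) = 30.
Hence 90 − 30 = 60.

60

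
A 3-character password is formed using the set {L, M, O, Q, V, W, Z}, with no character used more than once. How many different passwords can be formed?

210

This is a permutation of 3 out of 7: P(7,3) = 7!/4!.
That product is 7 × 6 × 5 = 210.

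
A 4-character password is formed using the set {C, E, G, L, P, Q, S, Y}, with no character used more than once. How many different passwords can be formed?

This is a permutation of 4 out of 8: P(8,4) = 8!/4!.
8 × 7 × 6 × 5 = 1680.

1680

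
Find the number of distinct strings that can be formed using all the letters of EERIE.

The 5 letters of EERIE have repeats: E appearing 3 times.
So there are 5! / (3!) = 20 distinguishable arrangements.

20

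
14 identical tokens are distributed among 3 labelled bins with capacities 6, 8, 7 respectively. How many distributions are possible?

35

Ignoring the caps, the number of non-negative solutions to x_1+…+x_3 = 14 is C(16,2) = 120.
Subtract solutions that violate a single cap (substitute x_i' = x_i − (cap_i+1)): x_1 ≥ 7 gives C(9,2) = 36; x_2 ≥ 9 gives C(7,2) = 21; x_3 ≥ 8 gives C(8,2) = 28. Together 85.
No two caps can be exceeded simultaneously, so the pair terms are all 0.
By inclusion–exclusion the count is 120 − 85 + 0 = 35.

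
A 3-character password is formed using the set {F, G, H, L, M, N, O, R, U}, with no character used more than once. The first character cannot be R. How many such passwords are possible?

The first character has 9−1 = 8 choices (anything except R).
The remaining 2 characters are filled from the other 8 symbols without repetition: 8 × 7 = 56.
Total: 8 × 56 = 448.

448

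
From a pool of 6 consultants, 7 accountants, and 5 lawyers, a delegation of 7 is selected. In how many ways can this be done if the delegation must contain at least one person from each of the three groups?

28987

With no constraint there are C(18,7) = 31824 possible selections.
Selections missing a whole group: no consultants → C(12,7) = 792; no accountants → C(11,7) = 330; no lawyers → C(13,7) = 1716.
Add back selections omitting two groups (i.e. drawn from a single group): C(6,7) + C(7,7) + C(5,7) = 1.
By inclusion–exclusion: 31824 − 2838 + 1 = 28987.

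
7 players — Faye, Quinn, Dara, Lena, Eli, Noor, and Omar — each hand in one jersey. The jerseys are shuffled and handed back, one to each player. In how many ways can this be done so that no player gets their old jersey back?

1854

Count assignments avoiding every fixed point. For any j of the 7 players fixed to their old jersey, the other 7−j can be arranged in (7−j)! ways.
By inclusion–exclusion this is Σ_{j=0}^{7} (−1)^j C(7,j)·(7−j)!.
Computing: 5040 − 5040 + 2520 − 840 + 210 − 42 + 7 − 1 = 1854.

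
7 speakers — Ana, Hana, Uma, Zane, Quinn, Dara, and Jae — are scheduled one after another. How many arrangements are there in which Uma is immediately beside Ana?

Place the 5 others and the Uma-Ana pair as 6 objects in a line; the pair has 2 internal arrangements.
So the count is 2·(6)! = 1440.

1440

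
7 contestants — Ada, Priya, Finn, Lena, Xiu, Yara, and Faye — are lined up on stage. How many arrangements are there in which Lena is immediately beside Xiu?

Glue Lena and Xiu into one block (2 internal orders), leaving 6 units to arrange in a row.
So the count is 2·(6)! = 1440.

1440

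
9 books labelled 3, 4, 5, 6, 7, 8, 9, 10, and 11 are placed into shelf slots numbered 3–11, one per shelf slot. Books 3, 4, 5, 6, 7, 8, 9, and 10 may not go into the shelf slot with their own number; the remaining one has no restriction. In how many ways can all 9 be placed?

Let Aᵢ (for 3 ≤ i ≤ 10) be the placements that put book i in its forbidden shelf slot. Any j of these fix j positions, leaving (9−j)! ways to fill the rest, and there are C(8,j) ways to pick which j.
By inclusion–exclusion, the number of valid placements is Σ_{j=0}^{8} (−1)^j C(8,j)·(9−j)!.
Computing: 362880 − 322560 + 141120 − 40320 + 8400 − 1344 + 168 − 16 + 1 = 148329.

148329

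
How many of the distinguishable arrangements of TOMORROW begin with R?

Fix R in the first position and arrange the remaining 7 letters.
Those 7 letters have O appearing 3 times, giving (7)!/(3!) = 840.

840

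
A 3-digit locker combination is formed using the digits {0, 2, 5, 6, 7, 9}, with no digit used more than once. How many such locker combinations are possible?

120

With no repetition, fill the 3 digits in order: 6 choices, then 5, down to 4.
6 × 5 × 4 = 120.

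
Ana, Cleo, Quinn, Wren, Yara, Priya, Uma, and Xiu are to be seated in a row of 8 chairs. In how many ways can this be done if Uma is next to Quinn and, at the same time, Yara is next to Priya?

2880

Treat {Uma,Quinn} as one block (2 orders) and {Yara,Priya} as another (2 orders).
That leaves 6 units to arrange: 2 × 2 × 6! = 4 × 720 = 2880.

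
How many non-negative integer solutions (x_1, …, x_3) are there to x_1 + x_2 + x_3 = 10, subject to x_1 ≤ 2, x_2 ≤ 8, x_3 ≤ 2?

Without the upper bounds there are C(12,2) = 66 ways to split 10 among 3 variables.
Subtract solutions that violate a single cap (substitute x_i' = x_i − (cap_i+1)): x_1 ≥ 3 gives C(9,2) = 36; x_2 ≥ 9 gives C(3,2) = 3; x_3 ≥ 3 gives C(9,2) = 36. Together 75.
Add back pairs where two caps are both exceeded: 0 + 15 + 0 = 15.
By inclusion–exclusion the count is 66 − 75 + 15 = 6.

6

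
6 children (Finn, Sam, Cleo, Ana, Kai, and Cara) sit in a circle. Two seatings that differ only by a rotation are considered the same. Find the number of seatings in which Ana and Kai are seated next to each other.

48

Glue Ana and Kai into a block (2 internal orders). Seating 5 units around a circle gives (4)! arrangements.
So 2 × (4)! = 2 × 24 = 48.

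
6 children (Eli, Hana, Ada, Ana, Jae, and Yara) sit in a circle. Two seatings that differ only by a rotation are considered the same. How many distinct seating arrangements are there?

Seat Eli anywhere (absorbing the rotational symmetry), then permute the other 5: (5)! = 120.

120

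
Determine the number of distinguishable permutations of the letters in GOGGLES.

840

GOGGLES has 7 letters with G appearing 3 times.
So there are 7! / (3!) = 840 distinguishable arrangements.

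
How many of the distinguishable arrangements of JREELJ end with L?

With the last slot taken by L, it remains to arrange the other 5 letters (JREEJ).
Those 5 letters have E appearing twice and J appearing twice, giving (5)!/(2!·2!) = 30.

30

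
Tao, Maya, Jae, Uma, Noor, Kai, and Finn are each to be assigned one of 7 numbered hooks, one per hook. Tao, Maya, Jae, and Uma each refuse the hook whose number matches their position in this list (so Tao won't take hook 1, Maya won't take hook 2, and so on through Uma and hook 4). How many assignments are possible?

2790

Let Aᵢ (for 1 ≤ i ≤ 4) be the placements that put person i in their forbidden hook. Any j of these fix j positions, leaving (7−j)! ways to fill the rest, and there are C(4,j) ways to pick which j.
By inclusion–exclusion, the number of valid placements is Σ_{j=0}^{4} (−1)^j C(4,j)·(7−j)!.
Computing: 5040 − 2880 + 720 − 96 + 6 = 2790.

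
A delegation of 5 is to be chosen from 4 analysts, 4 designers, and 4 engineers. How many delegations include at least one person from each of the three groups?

Unrestricted: C(12,5) = 792 ways to pick any 5 of the 12.
Selections missing a whole group: no analysts → C(8,5) = 56; no designers → C(8,5) = 56; no engineers → C(8,5) = 56.
Add back selections omitting two groups (i.e. drawn from a single group): C(4,5) + C(4,5) + C(4,5) = 0.
By inclusion–exclusion: 792 − 168 + 0 = 624.

624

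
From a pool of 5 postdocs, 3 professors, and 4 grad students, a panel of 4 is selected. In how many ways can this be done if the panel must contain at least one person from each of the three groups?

Unrestricted: C(12,4) = 495 ways to pick any 4 of the 12.
Selections missing a whole group: no postdocs → C(7,4) = 35; no professors → C(9,4) = 126; no grad students → C(8,4) = 70.
Add back selections omitting two groups (i.e. drawn from a single group): C(5,4) + C(3,4) + C(4,4) = 6.
By inclusion–exclusion: 495 − 231 + 6 = 270.

270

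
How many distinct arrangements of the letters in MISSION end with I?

With the last slot taken by I, it remains to arrange the other 6 letters (MSSION).
Those 6 letters have S appearing twice, giving (6)!/(2!) = 360.

360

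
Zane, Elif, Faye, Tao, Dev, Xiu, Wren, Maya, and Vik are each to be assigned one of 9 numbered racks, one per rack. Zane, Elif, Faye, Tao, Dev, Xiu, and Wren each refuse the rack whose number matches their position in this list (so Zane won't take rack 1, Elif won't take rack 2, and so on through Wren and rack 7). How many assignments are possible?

165016

Let Aᵢ (for 1 ≤ i ≤ 7) be the placements that put person i in their forbidden rack. Any j of these fix j positions, leaving (9−j)! ways to fill the rest, and there are C(7,j) ways to pick which j.
By inclusion–exclusion, the number of valid placements is Σ_{j=0}^{7} (−1)^j C(7,j)·(9−j)!.
Computing: 362880 − 282240 + 105840 − 25200 + 4200 − 504 + 42 − 2 = 165016.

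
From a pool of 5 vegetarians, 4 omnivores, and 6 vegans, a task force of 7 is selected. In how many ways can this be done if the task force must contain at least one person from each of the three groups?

5949

Total 7-person selections from all 15: C(15,7) = 6435.
Subtract selections that omit an entire group: no vegetarians → C(10,7) = 120; no omnivores → C(11,7) = 330; no vegans → C(9,7) = 36.
Add back selections omitting two groups (i.e. drawn from a single group): C(5,7) + C(4,7) + C(6,7) = 0.
By inclusion–exclusion: 6435 − 486 + 0 = 5949.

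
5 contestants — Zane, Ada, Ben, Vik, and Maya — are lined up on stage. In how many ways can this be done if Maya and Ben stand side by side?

48

Glue Maya and Ben into one block (2 internal orders), leaving 4 units to arrange in a row.
So the count is 2·(4)! = 48.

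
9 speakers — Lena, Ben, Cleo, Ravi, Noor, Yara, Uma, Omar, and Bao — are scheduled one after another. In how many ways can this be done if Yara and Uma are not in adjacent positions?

282240

Of the 9! = 362880 arrangements, those with Yara and Uma adjacent number 2 × 8! = 80640 (treat the pair as a block with 2 internal orders).
Complementary counting: 362880 − 80640 = 282240.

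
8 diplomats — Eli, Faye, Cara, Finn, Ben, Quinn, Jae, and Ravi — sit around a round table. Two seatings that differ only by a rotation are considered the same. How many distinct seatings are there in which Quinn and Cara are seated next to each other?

Treat {Quinn, Cara} as one unit (2 internal orders) and seat the resulting 7 units around the table: (6)! circular arrangements.
So 2 × (6)! = 2 × 720 = 1440.

1440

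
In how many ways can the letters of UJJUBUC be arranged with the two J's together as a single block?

Treat the 2 copies of J as a single block. The multiset to arrange is then {JJ, B, C, U, U, U}, 6 items in all.
That gives (6)!/(3!) = 120 arrangements.

120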